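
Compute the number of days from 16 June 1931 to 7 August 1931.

52

June 1931: 30 − 16 = 14 days remain.
Then July (31): 31 days.
August 1–7, 1931: 7 days.
Total: 14 + 31 + 7 = 52 days.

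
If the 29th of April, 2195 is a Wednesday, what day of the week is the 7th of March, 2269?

Day-of-year of April 29, 2195: 119.
Day-of-year of March 7, 2269: 66.
2195 has 365 days, so 365 − 119 = 246 days remain in 2195.
Full years 2196–2268: 55 common + 18 leap = 55×365 + 18×366 = 26663 days.
Total: 246 + 26663 + 66 = 26975 days.
26975 mod 7 = 4, so 4 days after Wednesday is Sunday.

Sunday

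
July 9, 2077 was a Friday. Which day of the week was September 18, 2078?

Sunday

July 9, 2077 → July 9, 2078: 365 days.
July 2078: 31 − 9 = 22 days remain.
Then August (31): 31 days.
September 1–18, 2078: 18 days.
Residual: 71 days.
Total: 436 days.
436 mod 7 = 2, so 2 days after Friday is Sunday.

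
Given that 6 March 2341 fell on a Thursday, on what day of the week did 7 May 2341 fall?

March 2341: 31 − 6 = 25 days remain.
Then April (30): 30 days.
May 1–7, 2341: 7 days.
Total: 25 + 30 + 7 = 62 days.
62 mod 7 = 6, so 6 days after Thursday is Wednesday.

Wednesday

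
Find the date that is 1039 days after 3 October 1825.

7 August 1828

Count 1039 days after October 3, 1825:
October 3, 1825 → October 3, 1826: 365 days.
October 3, 1826 → October 3, 1827: 365 days.
October 1827: 31 − 3 = 28 days remain.
Then 9 full months totalling 274 days.
August 1–7, 1828: 7 days.
Residual: 309 days.
Total: 1039 days.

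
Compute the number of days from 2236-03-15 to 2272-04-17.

From March 15, 2236 to March 15, 2272: 36 years, of which 9 contain a Feb 29 — 27×365 + 9×366 = 13149 days.
March 2272: 31 − 15 = 16 days remain.
April 1–17, 2272: 17 days.
Residual: 33 days.
Total: 13182 days.

13182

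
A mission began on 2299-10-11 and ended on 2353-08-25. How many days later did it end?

Day-of-year of October 11, 2299: 284.
Day-of-year of August 25, 2353: 237.
2299 has 365 days, so 365 − 284 = 81 days remain in 2299.
Full years 2300–2352: 40 common + 13 leap = 40×365 + 13×366 = 19358 days.
Total: 81 + 19358 + 237 = 19676 days.

19676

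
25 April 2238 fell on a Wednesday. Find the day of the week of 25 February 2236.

Count forward from the earlier date (February 25, 2236) to the later (April 25, 2238):
February 2236: 29 − 25 = 4 days remain (2236 is a leap year, so February has 29 days).
Then 25 full months totalling 761 days.
April 1–25, 2238: 25 days.
Total: 4 + 761 + 25 = 790 days.
790 mod 7 = 6, so 6 days before Wednesday is Thursday.

Thursday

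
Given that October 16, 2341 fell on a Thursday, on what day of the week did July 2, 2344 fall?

October 16, 2341 → October 16, 2342: 365 days.
October 16, 2342 → October 16, 2343: 365 days.
October 2343: 31 − 16 = 15 days remain.
Then November (30), December (31), January (31), February 2344 (29), March (31), April (30), May (31), June (30): 30 + 31 + 31 + 29 + 31 + 30 + 31 + 30 = 243 days.
July 1–2, 2344: 2 days.
Residual: 260 days.
Total: 990 days.
990 mod 7 = 3, so 3 days after Thursday is Sunday.

Sunday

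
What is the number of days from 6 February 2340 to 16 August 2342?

February 2340: 29 − 6 = 23 days remain (2340 is a leap year, so February has 29 days).
Then 29 full months totalling 883 days.
August 1–16, 2342: 16 days.
Total: 23 + 883 + 16 = 922 days.

922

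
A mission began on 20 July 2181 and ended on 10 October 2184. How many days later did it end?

1178

July 20, 2181 → July 20, 2182: 365 days.
July 20, 2182 → July 20, 2183: 365 days.
July 20, 2183 → July 20, 2184: 366 days (2184 is a leap year).
July 2184: 31 − 20 = 11 days remain.
Then August (31), September (30): 31 + 30 = 61 days.
October 1–10, 2184: 10 days.
Residual: 82 days.
Total: 1178 days.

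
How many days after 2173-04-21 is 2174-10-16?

Day-of-year of April 21, 2173: 111.
Day-of-year of October 16, 2174: 289.
2173 has 365 days, so 365 − 111 = 254 days remain in 2173.
Total: 254 + 289 = 543 days.

543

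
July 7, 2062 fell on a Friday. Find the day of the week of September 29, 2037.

Tuesday

Count forward from the earlier date (September 29, 2037) to the later (July 7, 2062):
From September 29, 2037 to September 29, 2061: 24 years, of which 6 contain a Feb 29 — 18×365 + 6×366 = 8766 days.
September 2061: 30 − 29 = 1 day remains.
Then 9 full months totalling 273 days.
July 1–7, 2062: 7 days.
Residual: 281 days.
Total: 9047 days.
9047 mod 7 = 3, so 3 days before Friday is Tuesday.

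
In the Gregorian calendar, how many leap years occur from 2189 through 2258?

16

Years divisible by 4: 2192, 2196, …, 2256 — 17 in all.
Of these, 2200 is divisible by 100 but not 400, so not leap.
Leap years: 17 − 1 = 16.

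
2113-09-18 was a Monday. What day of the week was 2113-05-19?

Friday

Count forward from the earlier date (May 19, 2113) to the later (September 18, 2113):
May 2113: 31 − 19 = 12 days remain.
Then June (30), July (31), August (31): 30 + 31 + 31 = 92 days.
September 1–18, 2113: 18 days.
Total: 12 + 92 + 18 = 122 days.
122 mod 7 = 3, so 3 days before Monday is Friday.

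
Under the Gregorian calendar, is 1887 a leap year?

No

1887 is not a leap year.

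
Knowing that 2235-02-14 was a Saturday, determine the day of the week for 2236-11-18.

Friday

February 14, 2235 → February 14, 2236: 365 days.
February 2236: 29 − 14 = 15 days remain (2236 is a leap year, so February has 29 days).
Then March (31), April (30), May (31), June (30), July (31), August (31), September (30), October (31): 31 + 30 + 31 + 30 + 31 + 31 + 30 + 31 = 245 days.
November 1–18, 2236: 18 days.
Residual: 278 days.
Total: 643 days.
643 mod 7 = 6, so 6 days after Saturday is Friday.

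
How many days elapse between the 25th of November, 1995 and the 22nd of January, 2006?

3711

Day-of-year of November 25, 1995: 329.
Day-of-year of January 22, 2006: 22.
1995 has 365 days, so 365 − 329 = 36 days remain in 1995.
Full years 1996–2005: 7 common + 3 leap = 7×365 + 3×366 = 3653 days.
Total: 36 + 3653 + 22 = 3711 days.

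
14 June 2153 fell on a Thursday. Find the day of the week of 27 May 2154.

June 2153: 30 − 14 = 16 days remain.
Then 10 full months totalling 304 days.
May 1–27, 2154: 27 days.
Total: 16 + 304 + 27 = 347 days.
347 mod 7 = 4, so 4 days after Thursday is Monday.

Monday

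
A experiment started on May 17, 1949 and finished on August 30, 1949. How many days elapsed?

105

May 1949: 31 − 17 = 14 days remain.
Then June (30), July (31): 30 + 31 = 61 days.
August 1–30, 1949: 30 days.
Total: 14 + 61 + 30 = 105 days.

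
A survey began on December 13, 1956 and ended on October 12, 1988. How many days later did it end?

11626

Day-of-year of December 13, 1956: 348.
Day-of-year of October 12, 1988: 286.
1956 has 366 days, so 366 − 348 = 18 days remain in 1956.
Full years 1957–1987: 24 common + 7 leap = 24×365 + 7×366 = 11322 days.
Total: 18 + 11322 + 286 = 11626 days.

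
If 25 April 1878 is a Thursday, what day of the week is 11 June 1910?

Day-of-year of April 25, 1878: 115.
Day-of-year of June 11, 1910: 162.
1878 has 365 days, so 365 − 115 = 250 days remain in 1878.
Full years 1879–1909: 24 common + 7 leap = 24×365 + 7×366 = 11322 days.
Total: 250 + 11322 + 162 = 11734 days.
11734 mod 7 = 2, so 2 days after Thursday is Saturday.

Saturday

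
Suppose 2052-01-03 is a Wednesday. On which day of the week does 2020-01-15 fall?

Count forward from the earlier date (January 15, 2020) to the later (January 3, 2052):
Day-of-year of January 15, 2020: 15.
Day-of-year of January 3, 2052: 3.
2020 has 366 days, so 366 − 15 = 351 days remain in 2020.
Full years 2021–2051: 24 common + 7 leap = 24×365 + 7×366 = 11322 days.
Total: 351 + 11322 + 3 = 11676 days.
11676 is a multiple of 7, so 2020-01-15 falls on the same weekday: Wednesday.

Wednesday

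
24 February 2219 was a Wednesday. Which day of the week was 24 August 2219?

Tuesday

February 2219: 28 − 24 = 4 days remain (2219 is not a leap year, so February has 28 days).
Then March (31), April (30), May (31), June (30), July (31): 31 + 30 + 31 + 30 + 31 = 153 days.
August 1–24, 2219: 24 days.
Total: 4 + 153 + 24 = 181 days.
181 mod 7 = 6, so 6 days after Wednesday is Tuesday.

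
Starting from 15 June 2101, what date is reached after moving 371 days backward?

9 June 2100

Count 371 days before June 15, 2101:
June 9, 2100 → June 9, 2101: 365 days.
Within June 2101: 15 − 9 = 6 days.
Total: 371 days.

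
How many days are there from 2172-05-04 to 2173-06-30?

422

May 2172: 31 − 4 = 27 days remain.
Then 12 full months totalling 365 days.
June 1–30, 2173: 30 days.
Total: 27 + 365 + 30 = 422 days.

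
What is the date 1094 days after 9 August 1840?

8 August 1843

Count 1094 days after August 9, 1840:
Day-of-year of August 9, 1840: 222.
Day-of-year of August 8, 1843: 220.
1840 has 366 days, so 366 − 222 = 144 days remain in 1840.
Full years: 1841: 365; 1842: 365. Sum = 730.
Total: 144 + 730 + 220 = 1094 days.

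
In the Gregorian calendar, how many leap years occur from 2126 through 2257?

32

Years divisible by 4: 2128, 2132, …, 2256 — 33 in all.
Of these, 2200 is divisible by 100 but not 400, so not leap.
Leap years: 33 − 1 = 32.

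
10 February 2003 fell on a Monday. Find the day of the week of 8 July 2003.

February 2003: 28 − 10 = 18 days remain (2003 is not a leap year, so February has 28 days).
Then March (31), April (30), May (31), June (30): 31 + 30 + 31 + 30 = 122 days.
July 1–8, 2003: 8 days.
Total: 18 + 122 + 8 = 148 days.
148 mod 7 = 1, so 1 day after Monday is Tuesday.

Tuesday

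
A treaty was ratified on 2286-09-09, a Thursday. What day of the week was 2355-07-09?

Saturday

Day-of-year of September 9, 2286: 252.
Day-of-year of July 9, 2355: 190.
2286 has 365 days, so 365 − 252 = 113 days remain in 2286.
Full years 2287–2354: 52 common + 16 leap = 52×365 + 16×366 = 24836 days.
Total: 113 + 24836 + 190 = 25139 days.
25139 mod 7 = 2, so 2 days after Thursday is Saturday.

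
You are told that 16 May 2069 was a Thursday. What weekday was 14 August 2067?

Count forward from the earlier date (August 14, 2067) to the later (May 16, 2069):
August 14, 2067 → August 14, 2068: 366 days (2068 is a leap year).
August 2068: 31 − 14 = 17 days remain.
Then September (30), October (31), November (30), December (31), January (31), February 2069 (28), March (31), April (30): 30 + 31 + 30 + 31 + 31 + 28 + 31 + 30 = 242 days.
May 1–16, 2069: 16 days.
Residual: 275 days.
Total: 641 days.
641 mod 7 = 4, so 4 days before Thursday is Sunday.

Sunday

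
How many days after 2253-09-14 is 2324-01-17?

From September 14, 2253 to September 14, 2323: 70 years, of which 16 contain a Feb 29 — 54×365 + 16×366 = 25566 days.
(2300 is not a leap year (divisible by 100 but not 400).)
September 2323: 30 − 14 = 16 days remain.
Then October (31), November (30), December (31): 31 + 30 + 31 = 92 days.
January 1–17, 2324: 17 days.
Residual: 125 days.
Total: 25691 days.

25691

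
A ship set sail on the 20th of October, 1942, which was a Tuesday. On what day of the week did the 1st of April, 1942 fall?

Wednesday

Count forward from the earlier date (April 1, 1942) to the later (October 20, 1942):
April 1942: 30 − 1 = 29 days remain.
Then May (31), June (30), July (31), August (31), September (30): 31 + 30 + 31 + 31 + 30 = 153 days.
October 1–20, 1942: 20 days.
Total: 29 + 153 + 20 = 202 days.
202 mod 7 = 6, so 6 days before Tuesday is Wednesday.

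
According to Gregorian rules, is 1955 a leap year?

No

1955 is not a leap year.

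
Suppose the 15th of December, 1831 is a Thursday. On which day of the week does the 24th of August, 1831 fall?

Wednesday

Count forward from the earlier date (August 24, 1831) to the later (December 15, 1831):
August 1831: 31 − 24 = 7 days remain.
Then September (30), October (31), November (30): 30 + 31 + 30 = 91 days.
December 1–15, 1831: 15 days.
Total: 7 + 91 + 15 = 113 days.
113 mod 7 = 1, so 1 day before Thursday is Wednesday.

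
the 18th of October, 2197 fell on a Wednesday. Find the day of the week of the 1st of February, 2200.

October 18, 2197 → October 18, 2198: 365 days.
October 18, 2198 → October 18, 2199: 365 days.
October 2199: 31 − 18 = 13 days remain.
Then November (30), December (31), January (31): 30 + 31 + 31 = 92 days.
February 1, 2200: 1 day (2200 is not a leap year (divisible by 100 but not 400)).
Residual: 106 days.
Total: 836 days.
836 mod 7 = 3, so 3 days after Wednesday is Saturday.

Saturday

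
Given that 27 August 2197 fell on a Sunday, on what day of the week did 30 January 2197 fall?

Monday

Count forward from the earlier date (January 30, 2197) to the later (August 27, 2197):
January 2197: 31 − 30 = 1 day remains.
Then February 2197 (28), March (31), April (30), May (31), June (30), July (31): 28 + 31 + 30 + 31 + 30 + 31 = 181 days.
August 1–27, 2197: 27 days.
Total: 1 + 181 + 27 = 209 days.
209 mod 7 = 6, so 6 days before Sunday is Monday.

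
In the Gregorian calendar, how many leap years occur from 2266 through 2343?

18

Years divisible by 4: 2268, 2272, …, 2340 — 19 in all.
Of these, 2300 is divisible by 100 but not 400, so not leap.
Leap years: 19 − 1 = 18.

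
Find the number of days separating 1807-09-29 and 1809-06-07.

September 1807: 30 − 29 = 1 day remains.
Then 20 full months totalling 609 days.
June 1–7, 1809: 7 days.
Total: 1 + 609 + 7 = 617 days.

617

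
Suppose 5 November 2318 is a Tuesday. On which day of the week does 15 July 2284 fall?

Tuesday

Count forward from the earlier date (July 15, 2284) to the later (November 5, 2318):
From July 15, 2284 to July 15, 2318: 34 years, of which 7 contain a Feb 29 — 27×365 + 7×366 = 12417 days.
(2300 is not a leap year (divisible by 100 but not 400).)
July 2318: 31 − 15 = 16 days remain.
Then August (31), September (30), October (31): 31 + 30 + 31 = 92 days.
November 1–5, 2318: 5 days.
Residual: 113 days.
Total: 12530 days.
12530 is a multiple of 7, so 15 July 2284 falls on the same weekday: Tuesday.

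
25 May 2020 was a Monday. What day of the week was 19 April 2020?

Sunday

Count forward from the earlier date (April 19, 2020) to the later (May 25, 2020):
April 2020: 30 − 19 = 11 days remain.
May 1–25, 2020: 25 days.
Total: 11 + 25 = 36 days.
36 mod 7 = 1, so 1 day before Monday is Sunday.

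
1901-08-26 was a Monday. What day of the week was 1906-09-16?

Sunday

Day-of-year of August 26, 1901: 238.
Day-of-year of September 16, 1906: 259.
1901 has 365 days, so 365 − 238 = 127 days remain in 1901.
Full years: 1902: 365; 1903: 365; 1904: 366; 1905: 365. Sum = 1461.
Total: 127 + 1461 + 259 = 1847 days.
1847 mod 7 = 6, so 6 days after Monday is Sunday.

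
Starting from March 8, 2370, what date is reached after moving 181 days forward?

September 5, 2370

Count 181 days after March 8, 2370:
March 2370: 31 − 8 = 23 days remain.
Then April (30), May (31), June (30), July (31), August (31): 30 + 31 + 30 + 31 + 31 = 153 days.
September 1–5, 2370: 5 days.
Total: 23 + 153 + 5 = 181 days.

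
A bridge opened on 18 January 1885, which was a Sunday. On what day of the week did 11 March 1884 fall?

Tuesday

Count forward from the earlier date (March 11, 1884) to the later (January 18, 1885):
March 1884: 31 − 11 = 20 days remain.
Then 9 full months totalling 275 days.
January 1–18, 1885: 18 days.
Total: 20 + 275 + 18 = 313 days.
313 mod 7 = 5, so 5 days before Sunday is Tuesday.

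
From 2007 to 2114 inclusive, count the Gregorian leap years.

Years divisible by 4: 2008, 2012, …, 2112 — 27 in all.
Of these, 2100 is divisible by 100 but not 400, so not leap.
Leap years: 27 − 1 = 26.

26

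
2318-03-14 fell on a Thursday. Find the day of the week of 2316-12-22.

Count forward from the earlier date (December 22, 2316) to the later (March 14, 2318):
December 22, 2316 → December 22, 2317: 365 days.
December 2317: 31 − 22 = 9 days remain.
Then January (31), February 2318 (28): 31 + 28 = 59 days.
March 1–14, 2318: 14 days.
Residual: 82 days.
Total: 447 days.
447 mod 7 = 6, so 6 days before Thursday is Friday.

Friday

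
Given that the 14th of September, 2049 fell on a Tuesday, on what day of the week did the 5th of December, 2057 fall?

Wednesday

Day-of-year of September 14, 2049: 257.
Day-of-year of December 5, 2057: 339.
2049 has 365 days, so 365 − 257 = 108 days remain in 2049.
Full years 2050–2056: 5 common + 2 leap = 5×365 + 2×366 = 2557 days.
Total: 108 + 2557 + 339 = 3004 days.
3004 mod 7 = 1, so 1 day after Tuesday is Wednesday.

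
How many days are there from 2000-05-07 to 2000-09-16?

May 2000: 31 − 7 = 24 days remain.
Then June (30), July (31), August (31): 30 + 31 + 31 = 92 days.
September 1–16, 2000: 16 days.
Total: 24 + 92 + 16 = 132 days.

132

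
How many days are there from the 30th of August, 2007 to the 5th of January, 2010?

859

Day-of-year of August 30, 2007: 242.
Day-of-year of January 5, 2010: 5.
2007 has 365 days, so 365 − 242 = 123 days remain in 2007.
Full years: 2008: 366; 2009: 365. Sum = 731.
Total: 123 + 731 + 5 = 859 days.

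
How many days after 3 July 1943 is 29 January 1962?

6785

Day-of-year of July 3, 1943: 184.
Day-of-year of January 29, 1962: 29.
1943 has 365 days, so 365 − 184 = 181 days remain in 1943.
Full years 1944–1961: 13 common + 5 leap = 13×365 + 5×366 = 6575 days.
Total: 181 + 6575 + 29 = 6785 days.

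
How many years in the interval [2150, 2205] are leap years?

Years divisible by 4: 2152, 2156, …, 2204 — 14 in all.
Of these, 2200 is divisible by 100 but not 400, so not leap.
Leap years: 14 − 1 = 13.

13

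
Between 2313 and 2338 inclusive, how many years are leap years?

Years divisible by 4 in [2313, 2338]: 2316, 2320, 2324, 2328, 2332, 2336.
No century exceptions apply. Count: 6.

6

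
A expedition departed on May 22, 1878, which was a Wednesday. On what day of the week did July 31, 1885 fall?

Friday

Day-of-year of May 22, 1878: 142.
Day-of-year of July 31, 1885: 212.
1878 has 365 days, so 365 − 142 = 223 days remain in 1878.
Full years: 1879: 365; 1880: 366; 1881: 365; 1882: 365; 1883: 365; 1884: 366. Sum = 2192.
Total: 223 + 2192 + 212 = 2627 days.
2627 mod 7 = 2, so 2 days after Wednesday is Friday.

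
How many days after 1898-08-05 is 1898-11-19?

106

August 1898: 31 − 5 = 26 days remain.
Then September (30), October (31): 30 + 31 = 61 days.
November 1–19, 1898: 19 days.
Total: 26 + 61 + 19 = 106 days.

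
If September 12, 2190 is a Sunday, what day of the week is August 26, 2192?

Sunday

September 2190: 30 − 12 = 18 days remain.
Then 22 full months totalling 670 days.
August 1–26, 2192: 26 days.
Total: 18 + 670 + 26 = 714 days.
714 is a multiple of 7, so August 26, 2192 falls on the same weekday: Sunday.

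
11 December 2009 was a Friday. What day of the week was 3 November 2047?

From December 11, 2009 to December 11, 2046: 37 years, of which 9 contain a Feb 29 — 28×365 + 9×366 = 13514 days.
December 2046: 31 − 11 = 20 days remain.
Then 10 full months totalling 304 days.
November 1–3, 2047: 3 days.
Residual: 327 days.
Total: 13841 days.
13841 mod 7 = 2, so 2 days after Friday is Sunday.

Sunday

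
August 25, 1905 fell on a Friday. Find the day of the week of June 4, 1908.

Thursday

August 25, 1905 → August 25, 1906: 365 days.
August 25, 1906 → August 25, 1907: 365 days.
August 1907: 31 − 25 = 6 days remain.
Then 9 full months totalling 274 days.
June 1–4, 1908: 4 days.
Residual: 284 days.
Total: 1014 days.
1014 mod 7 = 6, so 6 days after Friday is Thursday.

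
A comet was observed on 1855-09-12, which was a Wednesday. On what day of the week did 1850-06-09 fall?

Sunday

Count forward from the earlier date (June 9, 1850) to the later (September 12, 1855):
Day-of-year of June 9, 1850: 160.
Day-of-year of September 12, 1855: 255.
1850 has 365 days, so 365 − 160 = 205 days remain in 1850.
Full years: 1851: 365; 1852: 366; 1853: 365; 1854: 365. Sum = 1461.
Total: 205 + 1461 + 255 = 1921 days.
1921 mod 7 = 3, so 3 days before Wednesday is Sunday.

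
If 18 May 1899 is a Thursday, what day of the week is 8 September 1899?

Friday

May 1899: 31 − 18 = 13 days remain.
Then June (30), July (31), August (31): 30 + 31 + 31 = 92 days.
September 1–8, 1899: 8 days.
Total: 13 + 92 + 8 = 113 days.
113 mod 7 = 1, so 1 day after Thursday is Friday.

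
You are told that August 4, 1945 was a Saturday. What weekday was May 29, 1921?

Count forward from the earlier date (May 29, 1921) to the later (August 4, 1945):
Day-of-year of May 29, 1921: 149.
Day-of-year of August 4, 1945: 216.
1921 has 365 days, so 365 − 149 = 216 days remain in 1921.
Full years 1922–1944: 17 common + 6 leap = 17×365 + 6×366 = 8401 days.
Total: 216 + 8401 + 216 = 8833 days.
8833 mod 7 = 6, so 6 days before Saturday is Sunday.

Sunday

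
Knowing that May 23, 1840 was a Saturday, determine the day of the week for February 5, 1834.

Wednesday

Count forward from the earlier date (February 5, 1834) to the later (May 23, 1840):
February 5, 1834 → February 5, 1835: 365 days.
February 5, 1835 → February 5, 1836: 365 days.
February 5, 1836 → February 5, 1837: 366 days (1836 is a leap year).
February 5, 1837 → February 5, 1838: 365 days.
February 5, 1838 → February 5, 1839: 365 days.
February 5, 1839 → February 5, 1840: 365 days.
February 1840: 29 − 5 = 24 days remain (1840 is a leap year, so February has 29 days).
Then March (31), April (30): 31 + 30 = 61 days.
May 1–23, 1840: 23 days.
Residual: 108 days.
Total: 2299 days.
2299 mod 7 = 3, so 3 days before Saturday is Wednesday.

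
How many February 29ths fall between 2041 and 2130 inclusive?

Years divisible by 4: 2044, 2048, …, 2128 — 22 in all.
Of these, 2100 is divisible by 100 but not 400, so not leap.
Leap years: 22 − 1 = 21.

21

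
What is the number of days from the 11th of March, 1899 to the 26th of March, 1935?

From March 11, 1899 to March 11, 1935: 36 years, of which 8 contain a Feb 29 — 28×365 + 8×366 = 13148 days.
(1900 is not a leap year (divisible by 100 but not 400).)
Within March 1935: 26 − 11 = 15 days.
Total: 13163 days.

13163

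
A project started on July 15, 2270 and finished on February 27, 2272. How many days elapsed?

592

July 2270: 31 − 15 = 16 days remain.
Then 18 full months totalling 549 days.
February 1–27, 2272: 27 days (2272 is a leap year).
Total: 16 + 549 + 27 = 592 days.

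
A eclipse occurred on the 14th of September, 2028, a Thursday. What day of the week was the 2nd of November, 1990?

Count forward from the earlier date (November 2, 1990) to the later (September 14, 2028):
From November 2, 1990 to November 2, 2027: 37 years, of which 9 contain a Feb 29 — 28×365 + 9×366 = 13514 days.
(2000 is a leap year (divisible by 400).)
November 2027: 30 − 2 = 28 days remain.
Then 9 full months totalling 275 days.
September 1–14, 2028: 14 days.
Residual: 317 days.
Total: 13831 days.
13831 mod 7 = 6, so 6 days before Thursday is Friday.

Friday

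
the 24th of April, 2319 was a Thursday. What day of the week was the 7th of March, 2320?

Sunday

Day-of-year of April 24, 2319: 114.
Day-of-year of March 7, 2320: 67.
2319 has 365 days, so 365 − 114 = 251 days remain in 2319.
Total: 251 + 67 = 318 days.
318 mod 7 = 3, so 3 days after Thursday is Sunday.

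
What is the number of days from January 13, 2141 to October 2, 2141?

January 2141: 31 − 13 = 18 days remain.
Then February 2141 (28), March (31), April (30), May (31), June (30), July (31), August (31), September (30): 28 + 31 + 30 + 31 + 30 + 31 + 31 + 30 = 242 days.
October 1–2, 2141: 2 days.
Total: 18 + 242 + 2 = 262 days.

262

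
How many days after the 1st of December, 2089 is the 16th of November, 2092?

December 1, 2089 → December 1, 2090: 365 days.
December 1, 2090 → December 1, 2091: 365 days.
December 2091: 31 − 1 = 30 days remain.
Then 10 full months totalling 305 days.
November 1–16, 2092: 16 days.
Residual: 351 days.
Total: 1081 days.

1081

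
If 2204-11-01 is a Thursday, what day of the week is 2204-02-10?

Count forward from the earlier date (February 10, 2204) to the later (November 1, 2204):
February 2204: 29 − 10 = 19 days remain (2204 is a leap year, so February has 29 days).
Then March (31), April (30), May (31), June (30), July (31), August (31), September (30), October (31): 31 + 30 + 31 + 30 + 31 + 31 + 30 + 31 = 245 days.
November 1, 2204: 1 day.
Total: 19 + 245 + 1 = 265 days.
265 mod 7 = 6, so 6 days before Thursday is Friday.

Friday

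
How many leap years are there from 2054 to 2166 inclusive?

Years divisible by 4: 2056, 2060, …, 2164 — 28 in all.
Of these, 2100 is divisible by 100 but not 400, so not leap.
Leap years: 28 − 1 = 27.

27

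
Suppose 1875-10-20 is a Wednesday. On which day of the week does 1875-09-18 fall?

Saturday

Count forward from the earlier date (September 18, 1875) to the later (October 20, 1875):
September 1875: 30 − 18 = 12 days remain.
October 1–20, 1875: 20 days.
Total: 12 + 20 = 32 days.
32 mod 7 = 4, so 4 days before Wednesday is Saturday.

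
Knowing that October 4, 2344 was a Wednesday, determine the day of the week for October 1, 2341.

Wednesday

Count forward from the earlier date (October 1, 2341) to the later (October 4, 2344):
October 1, 2341 → October 1, 2342: 365 days.
October 1, 2342 → October 1, 2343: 365 days.
October 1, 2343 → October 1, 2344: 366 days (2344 is a leap year).
Within October 2344: 4 − 1 = 3 days.
Total: 1099 days.
1099 is a multiple of 7, so October 1, 2341 falls on the same weekday: Wednesday.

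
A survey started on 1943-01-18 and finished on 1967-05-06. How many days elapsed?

8874

From January 18, 1943 to January 18, 1967: 24 years, of which 6 contain a Feb 29 — 18×365 + 6×366 = 8766 days.
January 1967: 31 − 18 = 13 days remain.
Then February 1967 (28), March (31), April (30): 28 + 31 + 30 = 89 days.
May 1–6, 1967: 6 days.
Residual: 108 days.
Total: 8874 days.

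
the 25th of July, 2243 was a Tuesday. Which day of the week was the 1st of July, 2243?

Count forward from the earlier date (July 1, 2243) to the later (July 25, 2243):
Within July 2243: 25 − 1 = 24 days.
24 mod 7 = 3, so 3 days before Tuesday is Saturday.

Saturday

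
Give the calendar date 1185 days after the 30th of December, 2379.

the 29th of March, 2383

Count 1185 days after December 30, 2379:
Day-of-year of December 30, 2379: 364.
Day-of-year of March 29, 2383: 88.
2379 has 365 days, so 365 − 364 = 1 days remain in 2379.
Full years: 2380: 366; 2381: 365; 2382: 365. Sum = 1096.
Total: 1 + 1096 + 88 = 1185 days.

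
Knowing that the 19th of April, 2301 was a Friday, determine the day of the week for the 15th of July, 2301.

Monday

April 2301: 30 − 19 = 11 days remain.
Then May (31), June (30): 31 + 30 = 61 days.
July 1–15, 2301: 15 days.
Total: 11 + 61 + 15 = 87 days.
87 mod 7 = 3, so 3 days after Friday is Monday.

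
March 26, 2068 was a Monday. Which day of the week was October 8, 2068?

Monday

March 2068: 31 − 26 = 5 days remain.
Then April (30), May (31), June (30), July (31), August (31), September (30): 30 + 31 + 30 + 31 + 31 + 30 = 183 days.
October 1–8, 2068: 8 days.
Total: 5 + 183 + 8 = 196 days.
196 is a multiple of 7, so October 8, 2068 falls on the same weekday: Monday.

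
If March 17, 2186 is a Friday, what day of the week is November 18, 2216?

Monday

Day-of-year of March 17, 2186: 76.
Day-of-year of November 18, 2216: 323.
2186 has 365 days, so 365 − 76 = 289 days remain in 2186.
Full years 2187–2215: 23 common + 6 leap = 23×365 + 6×366 = 10591 days.
Total: 289 + 10591 + 323 = 11203 days.
11203 mod 7 = 3, so 3 days after Friday is Monday.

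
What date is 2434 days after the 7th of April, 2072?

the 6th of December, 2078

Count 2434 days after April 7, 2072:
Day-of-year of April 7, 2072: 98.
Day-of-year of December 6, 2078: 340.
2072 has 366 days, so 366 − 98 = 268 days remain in 2072.
Full years: 2073: 365; 2074: 365; 2075: 365; 2076: 366; 2077: 365. Sum = 1826.
Total: 268 + 1826 + 340 = 2434 days.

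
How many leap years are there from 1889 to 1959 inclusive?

Years divisible by 4: 1892, 1896, …, 1956 — 17 in all.
Of these, 1900 is divisible by 100 but not 400, so not leap.
Leap years: 17 − 1 = 16.

16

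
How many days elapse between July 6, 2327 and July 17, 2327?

11

Within July 2327: 17 − 6 = 11 days.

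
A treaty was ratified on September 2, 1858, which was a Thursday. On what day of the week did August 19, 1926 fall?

From September 2, 1858 to September 2, 1925: 67 years, of which 16 contain a Feb 29 — 51×365 + 16×366 = 24471 days.
(1900 is not a leap year (divisible by 100 but not 400).)
September 1925: 30 − 2 = 28 days remain.
Then 10 full months totalling 304 days.
August 1–19, 1926: 19 days.
Residual: 351 days.
Total: 24822 days.
24822 is a multiple of 7, so August 19, 1926 falls on the same weekday: Thursday.

Thursday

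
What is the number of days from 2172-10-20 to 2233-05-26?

22132

From October 20, 2172 to October 20, 2232: 60 years, of which 14 contain a Feb 29 — 46×365 + 14×366 = 21914 days.
(2200 is not a leap year (divisible by 100 but not 400).)
October 2232: 31 − 20 = 11 days remain.
Then November (30), December (31), January (31), February 2233 (28), March (31), April (30): 30 + 31 + 31 + 28 + 31 + 30 = 181 days.
May 1–26, 2233: 26 days.
Residual: 218 days.
Total: 22132 days.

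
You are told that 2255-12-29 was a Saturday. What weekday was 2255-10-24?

Wednesday

Count forward from the earlier date (October 24, 2255) to the later (December 29, 2255):
October 2255: 31 − 24 = 7 days remain.
Then November (30): 30 days.
December 1–29, 2255: 29 days.
Total: 7 + 30 + 29 = 66 days.
66 mod 7 = 3, so 3 days before Saturday is Wednesday.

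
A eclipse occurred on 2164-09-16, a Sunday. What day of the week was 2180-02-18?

Day-of-year of September 16, 2164: 260.
Day-of-year of February 18, 2180: 49.
2164 has 366 days, so 366 − 260 = 106 days remain in 2164.
Full years 2165–2179: 12 common + 3 leap = 12×365 + 3×366 = 5478 days.
Total: 106 + 5478 + 49 = 5633 days.
5633 mod 7 = 5, so 5 days after Sunday is Friday.

Friday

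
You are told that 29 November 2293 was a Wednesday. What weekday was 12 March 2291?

Thursday

Count forward from the earlier date (March 12, 2291) to the later (November 29, 2293):
Day-of-year of March 12, 2291: 71.
Day-of-year of November 29, 2293: 333.
2291 has 365 days, so 365 − 71 = 294 days remain in 2291.
Full years: 2292: 366. Sum = 366.
Total: 294 + 366 + 333 = 993 days.
993 mod 7 = 6, so 6 days before Wednesday is Thursday.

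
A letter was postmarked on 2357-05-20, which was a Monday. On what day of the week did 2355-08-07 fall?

Count forward from the earlier date (August 7, 2355) to the later (May 20, 2357):
August 7, 2355 → August 7, 2356: 366 days (2356 is a leap year).
August 2356: 31 − 7 = 24 days remain.
Then September (30), October (31), November (30), December (31), January (31), February 2357 (28), March (31), April (30): 30 + 31 + 30 + 31 + 31 + 28 + 31 + 30 = 242 days.
May 1–20, 2357: 20 days.
Residual: 286 days.
Total: 652 days.
652 mod 7 = 1, so 1 day before Monday is Sunday.

Sunday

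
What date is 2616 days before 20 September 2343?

22 July 2336

Count 2616 days before September 20, 2343:
From July 22, 2336 to July 22, 2343: 7 years, of which 1 contains a Feb 29 — 6×365 + 1×366 = 2556 days.
July 2343: 31 − 22 = 9 days remain.
Then August (31): 31 days.
September 1–20, 2343: 20 days.
Residual: 60 days.
Total: 2616 days.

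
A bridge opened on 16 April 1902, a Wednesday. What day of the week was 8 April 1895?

Monday

Count forward from the earlier date (April 8, 1895) to the later (April 16, 1902):
From April 8, 1895 to April 8, 1902: 7 years, of which 1 contains a Feb 29 — 6×365 + 1×366 = 2556 days.
(1900 is not a leap year (divisible by 100 but not 400).)
Within April 1902: 16 − 8 = 8 days.
Total: 2564 days.
2564 mod 7 = 2, so 2 days before Wednesday is Monday.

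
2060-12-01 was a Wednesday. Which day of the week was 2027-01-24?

Sunday

Count forward from the earlier date (January 24, 2027) to the later (December 1, 2060):
From January 24, 2027 to January 24, 2060: 33 years, of which 8 contain a Feb 29 — 25×365 + 8×366 = 12053 days.
January 2060: 31 − 24 = 7 days remain.
Then 10 full months totalling 304 days.
December 1, 2060: 1 day.
Residual: 312 days.
Total: 12365 days.
12365 mod 7 = 3, so 3 days before Wednesday is Sunday.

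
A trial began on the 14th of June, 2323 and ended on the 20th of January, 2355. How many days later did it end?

11543

From June 14, 2323 to June 14, 2354: 31 years, of which 8 contain a Feb 29 — 23×365 + 8×366 = 11323 days.
June 2354: 30 − 14 = 16 days remain.
Then July (31), August (31), September (30), October (31), November (30), December (31): 31 + 31 + 30 + 31 + 30 + 31 = 184 days.
January 1–20, 2355: 20 days.
Residual: 220 days.
Total: 11543 days.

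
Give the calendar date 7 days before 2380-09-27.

2380-09-20

Count 7 days before September 27, 2380:
Within September 2380: 27 − 20 = 7 days.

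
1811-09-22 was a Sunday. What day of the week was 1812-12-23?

September 1811: 30 − 22 = 8 days remain.
Then 14 full months totalling 427 days.
December 1–23, 1812: 23 days.
Total: 8 + 427 + 23 = 458 days.
458 mod 7 = 3, so 3 days after Sunday is Wednesday.

Wednesday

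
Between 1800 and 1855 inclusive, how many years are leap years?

Years divisible by 4: 1800, 1804, …, 1852 — 14 in all.
Of these, 1800 is divisible by 100 but not 400, so not leap.
Leap years: 14 − 1 = 13.

13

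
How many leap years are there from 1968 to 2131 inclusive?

Years divisible by 4: 1968, 1972, …, 2128 — 41 in all.
Of these, 2100 is divisible by 100 but not 400, so not leap.
2000 is divisible by 400, so still leap.
Leap years: 41 − 1 = 40.

40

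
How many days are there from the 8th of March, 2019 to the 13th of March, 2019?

Within March 2019: 13 − 8 = 5 days.

5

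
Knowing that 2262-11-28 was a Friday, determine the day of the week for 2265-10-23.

November 28, 2262 → November 28, 2263: 365 days.
November 28, 2263 → November 28, 2264: 366 days (2264 is a leap year).
November 2264: 30 − 28 = 2 days remain.
Then 10 full months totalling 304 days.
October 1–23, 2265: 23 days.
Residual: 329 days.
Total: 1060 days.
1060 mod 7 = 3, so 3 days after Friday is Monday.

Monday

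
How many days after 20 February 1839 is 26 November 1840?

645

February 1839: 28 − 20 = 8 days remain (1839 is not a leap year, so February has 28 days).
Then 20 full months totalling 611 days.
November 1–26, 1840: 26 days.
Total: 8 + 611 + 26 = 645 days.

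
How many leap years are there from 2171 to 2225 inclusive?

13

Years divisible by 4: 2172, 2176, …, 2224 — 14 in all.
Of these, 2200 is divisible by 100 but not 400, so not leap.
Leap years: 14 − 1 = 13.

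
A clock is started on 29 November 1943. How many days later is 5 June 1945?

Day-of-year of November 29, 1943: 333.
Day-of-year of June 5, 1945: 156.
1943 has 365 days, so 365 − 333 = 32 days remain in 1943.
Full years: 1944: 366. Sum = 366.
Total: 32 + 366 + 156 = 554 days.

554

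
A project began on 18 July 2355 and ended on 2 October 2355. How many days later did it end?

July 2355: 31 − 18 = 13 days remain.
Then August (31), September (30): 31 + 30 = 61 days.
October 1–2, 2355: 2 days.
Total: 13 + 61 + 2 = 76 days.

76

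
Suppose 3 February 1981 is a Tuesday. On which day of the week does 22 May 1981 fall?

Friday

February 1981: 28 − 3 = 25 days remain (1981 is not a leap year, so February has 28 days).
Then March (31), April (30): 31 + 30 = 61 days.
May 1–22, 1981: 22 days.
Total: 25 + 61 + 22 = 108 days.
108 mod 7 = 3, so 3 days after Tuesday is Friday.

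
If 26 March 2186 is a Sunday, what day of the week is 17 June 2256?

Day-of-year of March 26, 2186: 85.
Day-of-year of June 17, 2256: 169.
2186 has 365 days, so 365 − 85 = 280 days remain in 2186.
Full years 2187–2255: 53 common + 16 leap = 53×365 + 16×366 = 25201 days.
Total: 280 + 25201 + 169 = 25650 days.
25650 mod 7 = 2, so 2 days after Sunday is Tuesday.

Tuesday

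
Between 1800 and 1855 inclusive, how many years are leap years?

Years divisible by 4: 1800, 1804, …, 1852 — 14 in all.
Of these, 1800 is divisible by 100 but not 400, so not leap.
Leap years: 14 − 1 = 13.

13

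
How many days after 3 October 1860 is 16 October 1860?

13

Within October 1860: 16 − 3 = 13 days.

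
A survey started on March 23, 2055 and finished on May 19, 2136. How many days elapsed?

29642

Day-of-year of March 23, 2055: 82.
Day-of-year of May 19, 2136: 140.
2055 has 365 days, so 365 − 82 = 283 days remain in 2055.
Full years 2056–2135: 61 common + 19 leap = 61×365 + 19×366 = 29219 days.
Total: 283 + 29219 + 140 = 29642 days.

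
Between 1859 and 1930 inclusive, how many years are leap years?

17

Years divisible by 4: 1860, 1864, …, 1928 — 18 in all.
Of these, 1900 is divisible by 100 but not 400, so not leap.
Leap years: 18 − 1 = 17.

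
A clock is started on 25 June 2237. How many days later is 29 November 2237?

June 2237: 30 − 25 = 5 days remain.
Then July (31), August (31), September (30), October (31): 31 + 31 + 30 + 31 = 123 days.
November 1–29, 2237: 29 days.
Total: 5 + 123 + 29 = 157 days.

157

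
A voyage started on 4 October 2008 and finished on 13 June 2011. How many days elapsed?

October 4, 2008 → October 4, 2009: 365 days.
October 4, 2009 → October 4, 2010: 365 days.
October 2010: 31 − 4 = 27 days remain.
Then November (30), December (31), January (31), February 2011 (28), March (31), April (30), May (31): 30 + 31 + 31 + 28 + 31 + 30 + 31 = 212 days.
June 1–13, 2011: 13 days.
Residual: 252 days.
Total: 982 days.

982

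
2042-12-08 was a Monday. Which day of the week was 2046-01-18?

Thursday

December 8, 2042 → December 8, 2043: 365 days.
December 8, 2043 → December 8, 2044: 366 days (2044 is a leap year).
December 8, 2044 → December 8, 2045: 365 days.
December 2045: 31 − 8 = 23 days remain.
January 1–18, 2046: 18 days.
Residual: 41 days.
Total: 1137 days.
1137 mod 7 = 3, so 3 days after Monday is Thursday.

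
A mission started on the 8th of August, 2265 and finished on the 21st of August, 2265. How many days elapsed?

Within August 2265: 21 − 8 = 13 days.

13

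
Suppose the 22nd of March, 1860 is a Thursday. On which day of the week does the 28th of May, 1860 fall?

Monday

March 1860: 31 − 22 = 9 days remain.
Then April (30): 30 days.
May 1–28, 1860: 28 days.
Total: 9 + 30 + 28 = 67 days.
67 mod 7 = 4, so 4 days after Thursday is Monday.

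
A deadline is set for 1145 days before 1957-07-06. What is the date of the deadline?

1954-05-18

Count 1145 days before July 6, 1957:
May 18, 1954 → May 18, 1955: 365 days.
May 18, 1955 → May 18, 1956: 366 days (1956 is a leap year).
May 18, 1956 → May 18, 1957: 365 days.
May 1957: 31 − 18 = 13 days remain.
Then June (30): 30 days.
July 1–6, 1957: 6 days.
Residual: 49 days.
Total: 1145 days.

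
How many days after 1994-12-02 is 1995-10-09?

Day-of-year of December 2, 1994: 336.
Day-of-year of October 9, 1995: 282.
1994 has 365 days, so 365 − 336 = 29 days remain in 1994.
Total: 29 + 282 = 311 days.

311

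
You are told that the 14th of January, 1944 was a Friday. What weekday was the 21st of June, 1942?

Sunday

Count forward from the earlier date (June 21, 1942) to the later (January 14, 1944):
June 1942: 30 − 21 = 9 days remain.
Then 18 full months totalling 549 days.
January 1–14, 1944: 14 days.
Total: 9 + 549 + 14 = 572 days.
572 mod 7 = 5, so 5 days before Friday is Sunday.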